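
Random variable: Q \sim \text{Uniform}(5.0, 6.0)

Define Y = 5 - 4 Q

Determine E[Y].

For Y = -4Q + 5:
E[Y] = -4 * E[Q] + 5
E[Q] = (5 + 6)/2 = 5.5
E[Y] = -4 * 5.5 + 5 = -17

-17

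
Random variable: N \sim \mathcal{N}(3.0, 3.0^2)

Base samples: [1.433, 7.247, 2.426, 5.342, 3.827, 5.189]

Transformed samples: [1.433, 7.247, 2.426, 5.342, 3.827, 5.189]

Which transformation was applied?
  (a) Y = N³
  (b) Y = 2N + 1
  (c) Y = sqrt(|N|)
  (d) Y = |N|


Checking option (d) Y = |N|:
  N = 1.433 -> Y = 1.433 ✓
  N = 7.247 -> Y = 7.247 ✓
  N = 2.426 -> Y = 2.426 ✓
All samples match this transformation.

(d) |N|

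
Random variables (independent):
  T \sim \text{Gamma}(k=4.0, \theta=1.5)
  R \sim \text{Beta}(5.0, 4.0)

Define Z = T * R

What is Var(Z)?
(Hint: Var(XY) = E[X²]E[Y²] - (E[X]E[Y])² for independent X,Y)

Var(XY) = E[X²]E[Y²] - (E[X]E[Y])²
E[T] = 6, Var(T) = 9
E[R] = 0.55555556, Var(R) = 0.024691358
E[T²] = 9 + 6² = 45
E[R²] = 0.024691358 + 0.55555556² = 0.33333333
Var(Z) = 45*0.33333333 - (6*0.55555556)²
= 15 - 11.111111 = 3.8888889

3.8888889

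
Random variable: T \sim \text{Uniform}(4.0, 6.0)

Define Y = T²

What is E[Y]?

Using E[X²] = Var(X) + (E[X])²:
E[T] = 5
Var(T) = (6 - 4)^2/12 = 0.33333333
E[T²] = 0.33333333 + 5² = 0.33333333 + 25 = 25.333333

25.333333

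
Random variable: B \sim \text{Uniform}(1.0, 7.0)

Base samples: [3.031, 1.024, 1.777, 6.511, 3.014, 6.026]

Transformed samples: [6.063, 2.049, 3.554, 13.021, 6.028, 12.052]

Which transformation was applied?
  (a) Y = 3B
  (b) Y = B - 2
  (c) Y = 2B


Checking option (c) Y = 2B:
  B = 3.031 -> Y = 6.063 ✓
  B = 1.024 -> Y = 2.049 ✓
  B = 1.777 -> Y = 3.554 ✓
All samples match this transformation.

(c) 2B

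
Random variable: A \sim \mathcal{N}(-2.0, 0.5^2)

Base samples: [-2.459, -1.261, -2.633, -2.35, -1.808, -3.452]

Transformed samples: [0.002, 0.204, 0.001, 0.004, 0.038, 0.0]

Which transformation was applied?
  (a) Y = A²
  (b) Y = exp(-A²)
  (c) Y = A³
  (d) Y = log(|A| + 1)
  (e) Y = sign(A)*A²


Checking option (b) Y = exp(-A²):
  A = -2.459 -> Y = 0.002 ✓
  A = -1.261 -> Y = 0.204 ✓
  A = -2.633 -> Y = 0.001 ✓
All samples match this transformation.

(b) exp(-A²)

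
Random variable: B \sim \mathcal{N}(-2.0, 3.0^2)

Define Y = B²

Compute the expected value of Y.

E[B²] = Var(B) + (E[B])² = 9 + 4 = 13

13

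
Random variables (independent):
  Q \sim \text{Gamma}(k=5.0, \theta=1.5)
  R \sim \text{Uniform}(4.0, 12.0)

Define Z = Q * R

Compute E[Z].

For independent RVs: E[XY] = E[X]*E[Y]
E[Q] = 7.5
E[R] = 8
E[Z] = 7.5 * 8 = 60

60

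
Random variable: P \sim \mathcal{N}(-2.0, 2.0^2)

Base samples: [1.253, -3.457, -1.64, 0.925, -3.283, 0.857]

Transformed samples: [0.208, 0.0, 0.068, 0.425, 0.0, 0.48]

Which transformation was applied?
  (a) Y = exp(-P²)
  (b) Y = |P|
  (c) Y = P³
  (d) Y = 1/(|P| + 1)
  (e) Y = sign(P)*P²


Checking option (a) Y = exp(-P²):
  P = 1.253 -> Y = 0.208 ✓
  P = -3.457 -> Y = 0.0 ✓
  P = -1.64 -> Y = 0.068 ✓
All samples match this transformation.

(a) exp(-P²)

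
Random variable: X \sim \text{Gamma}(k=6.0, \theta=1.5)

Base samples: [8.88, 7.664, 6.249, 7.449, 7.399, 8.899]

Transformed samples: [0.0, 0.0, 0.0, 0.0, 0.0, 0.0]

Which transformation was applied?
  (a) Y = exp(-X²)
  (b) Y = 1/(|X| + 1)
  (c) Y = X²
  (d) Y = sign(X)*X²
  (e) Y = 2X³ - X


Checking option (a) Y = exp(-X²):
  X = 8.88 -> Y = 0.0 ✓
  X = 7.664 -> Y = 0.0 ✓
  X = 6.249 -> Y = 0.0 ✓
All samples match this transformation.

(a) exp(-X²)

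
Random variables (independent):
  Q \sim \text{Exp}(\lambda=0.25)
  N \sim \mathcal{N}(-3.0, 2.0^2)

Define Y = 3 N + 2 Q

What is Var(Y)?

For independent RVs: Var(aX + bY) = a²Var(X) + b²Var(Y)
Var(Q) = 16
Var(N) = 4
Var(Y) = 2²*16 + 3²*4
= 4*16 + 9*4 = 100

100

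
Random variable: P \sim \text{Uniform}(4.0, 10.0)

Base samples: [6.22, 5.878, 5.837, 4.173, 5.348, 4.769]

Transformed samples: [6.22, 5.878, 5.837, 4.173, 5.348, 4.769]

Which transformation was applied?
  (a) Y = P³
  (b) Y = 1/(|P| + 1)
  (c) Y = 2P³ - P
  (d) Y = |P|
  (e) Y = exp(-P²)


Checking option (d) Y = |P|:
  P = 6.22 -> Y = 6.22 ✓
  P = 5.878 -> Y = 5.878 ✓
  P = 5.837 -> Y = 5.837 ✓
All samples match this transformation.

(d) |P|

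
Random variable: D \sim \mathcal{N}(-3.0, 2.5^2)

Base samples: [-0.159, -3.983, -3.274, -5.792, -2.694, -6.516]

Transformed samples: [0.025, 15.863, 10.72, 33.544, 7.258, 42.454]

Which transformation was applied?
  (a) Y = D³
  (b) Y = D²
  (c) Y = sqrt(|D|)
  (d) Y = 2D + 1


Checking option (b) Y = D²:
  D = -0.159 -> Y = 0.025 ✓
  D = -3.983 -> Y = 15.863 ✓
  D = -3.274 -> Y = 10.72 ✓
All samples match this transformation.

(b) D²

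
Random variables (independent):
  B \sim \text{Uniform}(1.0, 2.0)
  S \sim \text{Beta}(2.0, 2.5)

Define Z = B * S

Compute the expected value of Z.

For independent RVs: E[XY] = E[X]*E[Y]
E[B] = 1.5
E[S] = 0.44444444
E[Z] = 1.5 * 0.44444444 = 0.66666667

0.66666667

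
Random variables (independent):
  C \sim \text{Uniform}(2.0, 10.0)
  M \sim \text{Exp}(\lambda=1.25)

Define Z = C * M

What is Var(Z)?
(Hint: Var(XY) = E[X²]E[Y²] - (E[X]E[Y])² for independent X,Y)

Var(XY) = E[X²]E[Y²] - (E[X]E[Y])²
E[C] = 6, Var(C) = 5.3333333
E[M] = 0.8, Var(M) = 0.64
E[C²] = 5.3333333 + 6² = 41.333333
E[M²] = 0.64 + 0.8² = 1.28
Var(Z) = 41.333333*1.28 - (6*0.8)²
= 52.906667 - 23.04 = 29.866667

29.866667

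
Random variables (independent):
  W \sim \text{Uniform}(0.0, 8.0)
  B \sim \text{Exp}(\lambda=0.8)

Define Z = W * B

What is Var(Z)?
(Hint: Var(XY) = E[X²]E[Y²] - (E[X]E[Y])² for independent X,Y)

Var(XY) = E[X²]E[Y²] - (E[X]E[Y])²
E[W] = 4, Var(W) = 5.3333333
E[B] = 1.25, Var(B) = 1.5625
E[W²] = 5.3333333 + 4² = 21.333333
E[B²] = 1.5625 + 1.25² = 3.125
Var(Z) = 21.333333*3.125 - (4*1.25)²
= 66.666667 - 25 = 41.666667

41.666667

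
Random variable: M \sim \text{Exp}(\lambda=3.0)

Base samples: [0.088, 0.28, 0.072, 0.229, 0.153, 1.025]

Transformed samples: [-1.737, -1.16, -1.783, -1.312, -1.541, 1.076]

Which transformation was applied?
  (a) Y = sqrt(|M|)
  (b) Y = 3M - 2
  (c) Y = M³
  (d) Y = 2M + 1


Checking option (b) Y = 3M - 2:
  M = 0.088 -> Y = -1.737 ✓
  M = 0.28 -> Y = -1.16 ✓
  M = 0.072 -> Y = -1.783 ✓
All samples match this transformation.

(b) 3M - 2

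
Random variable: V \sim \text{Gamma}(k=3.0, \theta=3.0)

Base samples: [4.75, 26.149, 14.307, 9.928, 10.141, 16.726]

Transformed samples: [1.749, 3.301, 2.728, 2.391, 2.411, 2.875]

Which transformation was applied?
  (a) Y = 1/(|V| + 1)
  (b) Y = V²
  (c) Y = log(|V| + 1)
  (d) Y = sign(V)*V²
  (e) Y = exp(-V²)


Checking option (c) Y = log(|V| + 1):
  V = 4.75 -> Y = 1.749 ✓
  V = 26.149 -> Y = 3.301 ✓
  V = 14.307 -> Y = 2.728 ✓
All samples match this transformation.

(c) log(|V| + 1)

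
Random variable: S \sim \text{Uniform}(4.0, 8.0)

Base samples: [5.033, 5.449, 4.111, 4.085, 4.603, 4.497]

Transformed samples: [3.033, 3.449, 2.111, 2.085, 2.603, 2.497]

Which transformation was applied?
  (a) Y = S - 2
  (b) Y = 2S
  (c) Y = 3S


Checking option (a) Y = S - 2:
  S = 5.033 -> Y = 3.033 ✓
  S = 5.449 -> Y = 3.449 ✓
  S = 4.111 -> Y = 2.111 ✓
All samples match this transformation.

(a) S - 2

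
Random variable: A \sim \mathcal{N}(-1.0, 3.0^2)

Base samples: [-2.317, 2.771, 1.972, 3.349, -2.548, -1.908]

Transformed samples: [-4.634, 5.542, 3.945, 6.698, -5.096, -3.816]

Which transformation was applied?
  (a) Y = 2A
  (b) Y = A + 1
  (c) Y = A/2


Checking option (a) Y = 2A:
  A = -2.317 -> Y = -4.634 ✓
  A = 2.771 -> Y = 5.542 ✓
  A = 1.972 -> Y = 3.945 ✓
All samples match this transformation.

(a) 2A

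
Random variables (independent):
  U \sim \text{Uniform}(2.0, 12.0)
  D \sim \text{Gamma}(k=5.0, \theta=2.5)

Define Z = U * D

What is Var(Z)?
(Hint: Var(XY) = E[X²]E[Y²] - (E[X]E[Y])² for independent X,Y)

Var(XY) = E[X²]E[Y²] - (E[X]E[Y])²
E[U] = 7, Var(U) = 8.3333333
E[D] = 12.5, Var(D) = 31.25
E[U²] = 8.3333333 + 7² = 57.333333
E[D²] = 31.25 + 12.5² = 187.5
Var(Z) = 57.333333*187.5 - (7*12.5)²
= 10750 - 7656.25 = 3093.75

3093.75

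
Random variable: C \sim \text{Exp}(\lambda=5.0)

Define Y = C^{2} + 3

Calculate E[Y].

E[Y] = 1*E[C²] + 3
E[C] = 0.2
E[C²] = Var(C) + (E[C])² = 0.04 + 0.04 = 0.08
E[Y] = 1*0.08 + 3 = 3.08

3.08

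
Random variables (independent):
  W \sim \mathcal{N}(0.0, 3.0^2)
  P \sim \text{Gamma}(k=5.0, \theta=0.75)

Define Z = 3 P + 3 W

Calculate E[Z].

E[Z] = 3*E[W] + 3*E[P]
E[W] = 0
E[P] = 3.75
E[Z] = 3*0 + 3*3.75 = 11.25

11.25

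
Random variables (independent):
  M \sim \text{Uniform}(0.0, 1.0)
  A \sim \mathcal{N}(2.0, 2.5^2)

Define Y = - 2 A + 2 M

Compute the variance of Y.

For independent RVs: Var(aX + bY) = a²Var(X) + b²Var(Y)
Var(M) = 0.083333333
Var(A) = 6.25
Var(Y) = 2²*0.083333333 + (-2)²*6.25
= 4*0.083333333 + 4*6.25 = 25.333333

25.333333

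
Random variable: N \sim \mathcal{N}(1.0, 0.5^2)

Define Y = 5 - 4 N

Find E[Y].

For Y = -4N + 5:
E[Y] = -4 * E[N] + 5
E[N] = 1.0 = 1
E[Y] = -4 * 1 + 5 = 1

1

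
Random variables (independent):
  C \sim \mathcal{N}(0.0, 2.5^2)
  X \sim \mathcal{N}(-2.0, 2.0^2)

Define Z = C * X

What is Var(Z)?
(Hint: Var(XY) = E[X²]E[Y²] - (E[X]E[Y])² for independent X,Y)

Var(XY) = E[X²]E[Y²] - (E[X]E[Y])²
E[C] = 0, Var(C) = 6.25
E[X] = -2, Var(X) = 4
E[C²] = 6.25 + 0² = 6.25
E[X²] = 4 + (-2)² = 8
Var(Z) = 6.25*8 - (0*(-2))²
= 50 - 0 = 50

50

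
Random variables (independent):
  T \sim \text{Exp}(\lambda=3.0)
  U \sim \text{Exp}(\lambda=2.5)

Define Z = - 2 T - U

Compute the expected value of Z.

E[Z] = -2*E[T] - 1*E[U]
E[T] = 0.33333333
E[U] = 0.4
E[Z] = -2*0.33333333 - 1*0.4 = -1.0666667

-1.0666667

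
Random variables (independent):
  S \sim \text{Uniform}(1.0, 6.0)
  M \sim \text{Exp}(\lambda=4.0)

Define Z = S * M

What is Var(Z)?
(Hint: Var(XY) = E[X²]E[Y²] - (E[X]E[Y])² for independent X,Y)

Var(XY) = E[X²]E[Y²] - (E[X]E[Y])²
E[S] = 3.5, Var(S) = 2.0833333
E[M] = 0.25, Var(M) = 0.0625
E[S²] = 2.0833333 + 3.5² = 14.333333
E[M²] = 0.0625 + 0.25² = 0.125
Var(Z) = 14.333333*0.125 - (3.5*0.25)²
= 1.7916667 - 0.765625 = 1.0260417

1.0260417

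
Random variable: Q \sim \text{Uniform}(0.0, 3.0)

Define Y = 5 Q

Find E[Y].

For Y = 5Q:
E[Y] = 5 * E[Q]
E[Q] = (0 + 3)/2 = 1.5
E[Y] = 5 * 1.5 = 7.5

7.5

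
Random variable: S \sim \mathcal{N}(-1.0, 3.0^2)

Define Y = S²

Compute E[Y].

Using E[X²] = Var(X) + (E[X])²:
E[S] = -1
Var(S) = 3.0^2 = 9
E[S²] = 9 + (-1)² = 9 + 1 = 10

10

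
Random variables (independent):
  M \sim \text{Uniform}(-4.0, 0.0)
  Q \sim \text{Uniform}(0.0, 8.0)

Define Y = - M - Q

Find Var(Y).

For independent RVs: Var(aX + bY) = a²Var(X) + b²Var(Y)
Var(M) = 1.3333333
Var(Q) = 5.3333333
Var(Y) = (-1)²*1.3333333 + (-1)²*5.3333333
= 1*1.3333333 + 1*5.3333333 = 6.6666667

6.6666667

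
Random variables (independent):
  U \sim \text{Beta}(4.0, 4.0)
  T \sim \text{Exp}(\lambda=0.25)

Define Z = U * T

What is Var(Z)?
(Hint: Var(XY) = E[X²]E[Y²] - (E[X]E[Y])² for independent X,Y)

Var(XY) = E[X²]E[Y²] - (E[X]E[Y])²
E[U] = 0.5, Var(U) = 0.027777778
E[T] = 4, Var(T) = 16
E[U²] = 0.027777778 + 0.5² = 0.27777778
E[T²] = 16 + 4² = 32
Var(Z) = 0.27777778*32 - (0.5*4)²
= 8.8888889 - 4 = 4.8888889

4.8888889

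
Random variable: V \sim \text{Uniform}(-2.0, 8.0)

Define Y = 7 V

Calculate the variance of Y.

For Y = aV + b: Var(Y) = a² * Var(V)
Var(V) = (8 + 2)^2/12 = 8.3333333
Var(Y) = 7² * 8.3333333 = 49 * 8.3333333 = 408.33333

408.33333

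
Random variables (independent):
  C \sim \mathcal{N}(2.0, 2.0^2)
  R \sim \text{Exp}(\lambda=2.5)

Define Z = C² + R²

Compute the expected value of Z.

E[Z] = E[C²] + E[R²]
E[C²] = Var(C) + E[C]² = 4 + 4 = 8
E[R²] = Var(R) + E[R]² = 0.16 + 0.16 = 0.32
E[Z] = 8 + 0.32 = 8.32

8.32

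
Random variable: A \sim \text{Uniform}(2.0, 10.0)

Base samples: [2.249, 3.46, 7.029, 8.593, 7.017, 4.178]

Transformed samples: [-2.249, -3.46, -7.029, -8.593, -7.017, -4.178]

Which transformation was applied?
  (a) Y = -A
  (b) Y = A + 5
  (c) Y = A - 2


Checking option (a) Y = -A:
  A = 2.249 -> Y = -2.249 ✓
  A = 3.46 -> Y = -3.46 ✓
  A = 7.029 -> Y = -7.029 ✓
All samples match this transformation.

(a) -A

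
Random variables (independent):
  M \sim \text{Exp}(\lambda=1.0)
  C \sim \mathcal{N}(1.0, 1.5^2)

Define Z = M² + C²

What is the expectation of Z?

E[Z] = E[M²] + E[C²]
E[M²] = Var(M) + E[M]² = 1 + 1 = 2
E[C²] = Var(C) + E[C]² = 2.25 + 1 = 3.25
E[Z] = 2 + 3.25 = 5.25

5.25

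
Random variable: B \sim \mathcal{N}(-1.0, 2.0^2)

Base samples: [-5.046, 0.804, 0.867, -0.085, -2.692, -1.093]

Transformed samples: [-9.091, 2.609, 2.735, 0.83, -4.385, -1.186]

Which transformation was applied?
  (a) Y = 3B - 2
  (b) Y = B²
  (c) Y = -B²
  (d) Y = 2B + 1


Checking option (d) Y = 2B + 1:
  B = -5.046 -> Y = -9.091 ✓
  B = 0.804 -> Y = 2.609 ✓
  B = 0.867 -> Y = 2.735 ✓
All samples match this transformation.

(d) 2B + 1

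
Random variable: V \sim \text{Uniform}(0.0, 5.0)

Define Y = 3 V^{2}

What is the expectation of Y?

E[Y] = 3*E[V²]
E[V] = 2.5
E[V²] = Var(V) + (E[V])² = 2.0833333 + 6.25 = 8.3333333
E[Y] = 3*8.3333333 = 25

25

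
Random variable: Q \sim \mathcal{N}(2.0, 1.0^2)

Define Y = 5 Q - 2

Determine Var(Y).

For Y = aQ + b: Var(Y) = a² * Var(Q)
Var(Q) = 1.0^2 = 1
Var(Y) = 5² * 1 = 25 * 1 = 25

25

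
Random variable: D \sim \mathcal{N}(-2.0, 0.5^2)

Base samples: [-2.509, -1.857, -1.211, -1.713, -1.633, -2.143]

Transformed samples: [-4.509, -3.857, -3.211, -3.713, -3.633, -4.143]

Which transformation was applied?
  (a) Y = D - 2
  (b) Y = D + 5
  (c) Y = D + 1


Checking option (a) Y = D - 2:
  D = -2.509 -> Y = -4.509 ✓
  D = -1.857 -> Y = -3.857 ✓
  D = -1.211 -> Y = -3.211 ✓
All samples match this transformation.

(a) D - 2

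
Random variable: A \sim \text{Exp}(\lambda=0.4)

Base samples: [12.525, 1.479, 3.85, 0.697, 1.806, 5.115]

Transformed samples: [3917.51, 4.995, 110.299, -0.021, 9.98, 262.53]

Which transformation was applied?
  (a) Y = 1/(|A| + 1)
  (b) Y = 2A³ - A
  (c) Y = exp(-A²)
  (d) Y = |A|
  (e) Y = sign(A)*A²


Checking option (b) Y = 2A³ - A:
  A = 12.525 -> Y = 3917.51 ✓
  A = 1.479 -> Y = 4.995 ✓
  A = 3.85 -> Y = 110.299 ✓
All samples match this transformation.

(b) 2A³ - A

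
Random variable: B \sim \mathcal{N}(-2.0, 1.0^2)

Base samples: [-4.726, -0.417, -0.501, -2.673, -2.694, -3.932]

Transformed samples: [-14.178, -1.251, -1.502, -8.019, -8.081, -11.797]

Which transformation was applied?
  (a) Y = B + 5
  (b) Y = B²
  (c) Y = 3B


Checking option (c) Y = 3B:
  B = -4.726 -> Y = -14.178 ✓
  B = -0.417 -> Y = -1.251 ✓
  B = -0.501 -> Y = -1.502 ✓
All samples match this transformation.

(c) 3B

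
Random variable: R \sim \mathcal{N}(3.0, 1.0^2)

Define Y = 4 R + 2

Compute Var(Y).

For Y = aR + b: Var(Y) = a² * Var(R)
Var(R) = 1.0^2 = 1
Var(Y) = 4² * 1 = 16 * 1 = 16

16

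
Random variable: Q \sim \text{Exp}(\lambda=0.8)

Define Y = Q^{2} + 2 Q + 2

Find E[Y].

E[Y] = 1*E[Q²] + 2*E[Q] + 2
E[Q] = 1.25
E[Q²] = Var(Q) + (E[Q])² = 1.5625 + 1.5625 = 3.125
E[Y] = 1*3.125 + 2*1.25 + 2 = 7.625

7.625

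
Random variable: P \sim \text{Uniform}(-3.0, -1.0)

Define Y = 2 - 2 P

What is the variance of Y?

For Y = aP + b: Var(Y) = a² * Var(P)
Var(P) = (-1 + 3)^2/12 = 0.33333333
Var(Y) = (-2)² * 0.33333333 = 4 * 0.33333333 = 1.3333333

1.3333333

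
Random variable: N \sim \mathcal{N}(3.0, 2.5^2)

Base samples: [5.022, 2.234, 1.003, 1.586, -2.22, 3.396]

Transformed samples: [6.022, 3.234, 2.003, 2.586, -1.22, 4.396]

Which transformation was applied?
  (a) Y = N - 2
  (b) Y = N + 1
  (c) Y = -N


Checking option (b) Y = N + 1:
  N = 5.022 -> Y = 6.022 ✓
  N = 2.234 -> Y = 3.234 ✓
  N = 1.003 -> Y = 2.003 ✓
All samples match this transformation.

(b) N + 1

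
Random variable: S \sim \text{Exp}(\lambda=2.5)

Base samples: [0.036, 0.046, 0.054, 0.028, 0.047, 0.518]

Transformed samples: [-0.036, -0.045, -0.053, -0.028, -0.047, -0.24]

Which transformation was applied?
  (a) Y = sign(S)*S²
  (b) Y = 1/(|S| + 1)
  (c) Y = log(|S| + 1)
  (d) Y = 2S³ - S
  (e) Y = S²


Checking option (d) Y = 2S³ - S:
  S = 0.036 -> Y = -0.036 ✓
  S = 0.046 -> Y = -0.045 ✓
  S = 0.054 -> Y = -0.053 ✓
All samples match this transformation.

(d) 2S³ - S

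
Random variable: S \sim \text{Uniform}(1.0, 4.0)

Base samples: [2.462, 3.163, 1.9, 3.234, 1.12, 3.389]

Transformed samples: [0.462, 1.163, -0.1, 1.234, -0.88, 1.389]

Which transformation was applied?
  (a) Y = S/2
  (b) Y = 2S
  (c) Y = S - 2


Checking option (c) Y = S - 2:
  S = 2.462 -> Y = 0.462 ✓
  S = 3.163 -> Y = 1.163 ✓
  S = 1.9 -> Y = -0.1 ✓
All samples match this transformation.

(c) S - 2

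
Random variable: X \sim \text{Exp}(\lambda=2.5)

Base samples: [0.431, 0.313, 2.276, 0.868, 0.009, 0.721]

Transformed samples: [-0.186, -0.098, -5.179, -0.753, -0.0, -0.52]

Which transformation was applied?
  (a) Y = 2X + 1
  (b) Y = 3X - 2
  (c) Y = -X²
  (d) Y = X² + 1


Checking option (c) Y = -X²:
  X = 0.431 -> Y = -0.186 ✓
  X = 0.313 -> Y = -0.098 ✓
  X = 2.276 -> Y = -5.179 ✓
All samples match this transformation.

(c) -X²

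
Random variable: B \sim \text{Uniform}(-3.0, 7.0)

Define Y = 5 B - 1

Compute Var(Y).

For Y = aB + b: Var(Y) = a² * Var(B)
Var(B) = (7 + 3)^2/12 = 8.3333333
Var(Y) = 5² * 8.3333333 = 25 * 8.3333333 = 208.33333

208.33333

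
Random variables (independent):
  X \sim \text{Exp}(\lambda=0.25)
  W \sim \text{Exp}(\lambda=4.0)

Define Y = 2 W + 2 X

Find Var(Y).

For independent RVs: Var(aX + bY) = a²Var(X) + b²Var(Y)
Var(X) = 16
Var(W) = 0.0625
Var(Y) = 2²*16 + 2²*0.0625
= 4*16 + 4*0.0625 = 64.25

64.25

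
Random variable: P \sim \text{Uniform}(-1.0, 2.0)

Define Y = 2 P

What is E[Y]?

For Y = 2P:
E[Y] = 2 * E[P]
E[P] = (-1 + 2)/2 = 0.5
E[Y] = 2 * 0.5 = 1

1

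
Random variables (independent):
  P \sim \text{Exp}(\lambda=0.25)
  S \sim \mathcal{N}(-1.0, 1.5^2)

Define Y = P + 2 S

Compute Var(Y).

For independent RVs: Var(aX + bY) = a²Var(X) + b²Var(Y)
Var(P) = 16
Var(S) = 2.25
Var(Y) = 1²*16 + 2²*2.25
= 1*16 + 4*2.25 = 25

25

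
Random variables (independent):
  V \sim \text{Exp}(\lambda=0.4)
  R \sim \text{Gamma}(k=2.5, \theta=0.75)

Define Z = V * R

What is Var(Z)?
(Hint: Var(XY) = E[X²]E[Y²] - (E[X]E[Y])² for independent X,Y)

Var(XY) = E[X²]E[Y²] - (E[X]E[Y])²
E[V] = 2.5, Var(V) = 6.25
E[R] = 1.875, Var(R) = 1.40625
E[V²] = 6.25 + 2.5² = 12.5
E[R²] = 1.40625 + 1.875² = 4.921875
Var(Z) = 12.5*4.921875 - (2.5*1.875)²
= 61.523438 - 21.972656 = 39.550781

39.550781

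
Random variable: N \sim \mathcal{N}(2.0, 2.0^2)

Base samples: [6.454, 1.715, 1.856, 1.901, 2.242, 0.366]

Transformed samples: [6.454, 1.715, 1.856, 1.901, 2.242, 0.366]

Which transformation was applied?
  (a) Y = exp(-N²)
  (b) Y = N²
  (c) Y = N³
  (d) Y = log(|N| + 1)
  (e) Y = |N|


Checking option (e) Y = |N|:
  N = 6.454 -> Y = 6.454 ✓
  N = 1.715 -> Y = 1.715 ✓
  N = 1.856 -> Y = 1.856 ✓
All samples match this transformation.

(e) |N|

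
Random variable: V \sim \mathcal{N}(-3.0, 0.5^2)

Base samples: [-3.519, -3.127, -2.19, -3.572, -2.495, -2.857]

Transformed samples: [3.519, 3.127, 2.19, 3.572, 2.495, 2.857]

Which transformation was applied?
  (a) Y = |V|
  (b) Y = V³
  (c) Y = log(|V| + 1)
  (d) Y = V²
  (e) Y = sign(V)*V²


Checking option (a) Y = |V|:
  V = -3.519 -> Y = 3.519 ✓
  V = -3.127 -> Y = 3.127 ✓
  V = -2.19 -> Y = 2.19 ✓
All samples match this transformation.

(a) |V|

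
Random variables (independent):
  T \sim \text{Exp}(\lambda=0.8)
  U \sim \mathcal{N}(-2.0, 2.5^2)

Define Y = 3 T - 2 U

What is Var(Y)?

For independent RVs: Var(aX + bY) = a²Var(X) + b²Var(Y)
Var(T) = 1.5625
Var(U) = 6.25
Var(Y) = 3²*1.5625 + (-2)²*6.25
= 9*1.5625 + 4*6.25 = 39.0625

39.0625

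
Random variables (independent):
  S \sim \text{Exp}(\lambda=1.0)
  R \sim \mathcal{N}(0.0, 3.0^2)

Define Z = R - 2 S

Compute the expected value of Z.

E[Z] = -2*E[S] + 1*E[R]
E[S] = 1
E[R] = 0
E[Z] = -2*1 + 1*0 = -2

-2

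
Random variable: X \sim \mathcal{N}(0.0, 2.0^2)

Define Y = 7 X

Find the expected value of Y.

For Y = 7X:
E[Y] = 7 * E[X]
E[X] = 0.0 = 0
E[Y] = 7 * 0 = 0

0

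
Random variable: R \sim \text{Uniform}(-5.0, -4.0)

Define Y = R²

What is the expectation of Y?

Using E[X²] = Var(X) + (E[X])²:
E[R] = -4.5
Var(R) = (-4 + 5)^2/12 = 0.083333333
E[R²] = 0.083333333 + (-4.5)² = 0.083333333 + 20.25 = 20.333333

20.333333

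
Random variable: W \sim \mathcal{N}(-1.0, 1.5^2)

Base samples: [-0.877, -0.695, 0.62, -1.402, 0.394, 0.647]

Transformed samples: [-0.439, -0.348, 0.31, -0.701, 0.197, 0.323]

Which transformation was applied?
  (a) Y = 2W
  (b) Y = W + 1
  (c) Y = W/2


Checking option (c) Y = W/2:
  W = -0.877 -> Y = -0.439 ✓
  W = -0.695 -> Y = -0.348 ✓
  W = 0.62 -> Y = 0.31 ✓
All samples match this transformation.

(c) W/2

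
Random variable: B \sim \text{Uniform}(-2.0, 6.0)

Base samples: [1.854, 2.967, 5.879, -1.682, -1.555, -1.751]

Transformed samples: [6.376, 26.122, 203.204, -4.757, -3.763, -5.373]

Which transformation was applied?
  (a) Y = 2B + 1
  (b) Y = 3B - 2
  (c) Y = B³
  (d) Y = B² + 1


Checking option (c) Y = B³:
  B = 1.854 -> Y = 6.376 ✓
  B = 2.967 -> Y = 26.122 ✓
  B = 5.879 -> Y = 203.204 ✓
All samples match this transformation.

(c) B³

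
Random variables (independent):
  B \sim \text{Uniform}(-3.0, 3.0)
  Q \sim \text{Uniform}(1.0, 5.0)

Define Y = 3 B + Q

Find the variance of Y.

For independent RVs: Var(aX + bY) = a²Var(X) + b²Var(Y)
Var(B) = 3
Var(Q) = 1.3333333
Var(Y) = 3²*3 + 1²*1.3333333
= 9*3 + 1*1.3333333 = 28.333333

28.333333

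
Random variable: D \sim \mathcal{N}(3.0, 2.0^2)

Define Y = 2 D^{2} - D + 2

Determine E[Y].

E[Y] = 2*E[D²] - 1*E[D] + 2
E[D] = 3
E[D²] = Var(D) + (E[D])² = 4 + 9 = 13
E[Y] = 2*13 - 1*3 + 2 = 25

25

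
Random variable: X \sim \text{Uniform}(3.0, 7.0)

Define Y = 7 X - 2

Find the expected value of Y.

For Y = 7X - 2:
E[Y] = 7 * E[X] - 2
E[X] = (3 + 7)/2 = 5
E[Y] = 7 * 5 - 2 = 33

33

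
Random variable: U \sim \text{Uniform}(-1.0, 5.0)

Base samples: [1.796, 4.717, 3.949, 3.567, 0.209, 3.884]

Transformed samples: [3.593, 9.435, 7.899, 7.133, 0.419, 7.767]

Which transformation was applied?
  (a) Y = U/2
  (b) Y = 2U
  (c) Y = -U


Checking option (b) Y = 2U:
  U = 1.796 -> Y = 3.593 ✓
  U = 4.717 -> Y = 9.435 ✓
  U = 3.949 -> Y = 7.899 ✓
All samples match this transformation.

(b) 2U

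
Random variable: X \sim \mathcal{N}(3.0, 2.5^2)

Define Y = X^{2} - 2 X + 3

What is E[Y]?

E[Y] = 1*E[X²] - 2*E[X] + 3
E[X] = 3
E[X²] = Var(X) + (E[X])² = 6.25 + 9 = 15.25
E[Y] = 1*15.25 - 2*3 + 3 = 12.25

12.25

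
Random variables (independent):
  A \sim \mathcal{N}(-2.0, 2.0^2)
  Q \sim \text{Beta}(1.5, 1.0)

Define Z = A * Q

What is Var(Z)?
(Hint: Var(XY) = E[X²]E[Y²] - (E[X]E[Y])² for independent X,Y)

Var(XY) = E[X²]E[Y²] - (E[X]E[Y])²
E[A] = -2, Var(A) = 4
E[Q] = 0.6, Var(Q) = 0.068571429
E[A²] = 4 + (-2)² = 8
E[Q²] = 0.068571429 + 0.6² = 0.42857143
Var(Z) = 8*0.42857143 - (-2*0.6)²
= 3.4285714 - 1.44 = 1.9885714

1.9885714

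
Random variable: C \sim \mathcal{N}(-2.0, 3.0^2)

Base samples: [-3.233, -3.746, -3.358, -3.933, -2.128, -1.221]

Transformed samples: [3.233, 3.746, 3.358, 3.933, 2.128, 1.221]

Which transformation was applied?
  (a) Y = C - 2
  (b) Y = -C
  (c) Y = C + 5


Checking option (b) Y = -C:
  C = -3.233 -> Y = 3.233 ✓
  C = -3.746 -> Y = 3.746 ✓
  C = -3.358 -> Y = 3.358 ✓
All samples match this transformation.

(b) -C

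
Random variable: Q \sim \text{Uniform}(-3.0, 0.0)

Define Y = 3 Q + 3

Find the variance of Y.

For Y = aQ + b: Var(Y) = a² * Var(Q)
Var(Q) = (0 + 3)^2/12 = 0.75
Var(Y) = 3² * 0.75 = 9 * 0.75 = 6.75

6.75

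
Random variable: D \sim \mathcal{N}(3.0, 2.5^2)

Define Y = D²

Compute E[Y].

E[D²] = Var(D) + (E[D])² = 6.25 + 9 = 15.25

15.25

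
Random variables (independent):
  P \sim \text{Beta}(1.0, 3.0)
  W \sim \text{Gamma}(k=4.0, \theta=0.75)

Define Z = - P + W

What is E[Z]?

E[Z] = -1*E[P] + 1*E[W]
E[P] = 0.25
E[W] = 3
E[Z] = -1*0.25 + 1*3 = 2.75

2.75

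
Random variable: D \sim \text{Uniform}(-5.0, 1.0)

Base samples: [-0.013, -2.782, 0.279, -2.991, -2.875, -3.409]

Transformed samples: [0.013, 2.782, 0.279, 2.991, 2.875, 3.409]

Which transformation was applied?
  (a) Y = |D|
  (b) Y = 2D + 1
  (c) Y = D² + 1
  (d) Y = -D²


Checking option (a) Y = |D|:
  D = -0.013 -> Y = 0.013 ✓
  D = -2.782 -> Y = 2.782 ✓
  D = 0.279 -> Y = 0.279 ✓
All samples match this transformation.

(a) |D|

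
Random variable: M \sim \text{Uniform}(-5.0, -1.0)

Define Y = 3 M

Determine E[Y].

For Y = 3M:
E[Y] = 3 * E[M]
E[M] = (-5 - 1)/2 = -3
E[Y] = 3 * (-3) = -9

-9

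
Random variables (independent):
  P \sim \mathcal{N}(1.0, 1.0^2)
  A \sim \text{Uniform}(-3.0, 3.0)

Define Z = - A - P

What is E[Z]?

E[Z] = -1*E[P] - 1*E[A]
E[P] = 1
E[A] = 0
E[Z] = -1*1 - 1*0 = -1

-1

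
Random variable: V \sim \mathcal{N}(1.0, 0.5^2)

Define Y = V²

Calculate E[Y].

Using E[X²] = Var(X) + (E[X])²:
E[V] = 1
Var(V) = 0.5^2 = 0.25
E[V²] = 0.25 + 1² = 0.25 + 1 = 1.25

1.25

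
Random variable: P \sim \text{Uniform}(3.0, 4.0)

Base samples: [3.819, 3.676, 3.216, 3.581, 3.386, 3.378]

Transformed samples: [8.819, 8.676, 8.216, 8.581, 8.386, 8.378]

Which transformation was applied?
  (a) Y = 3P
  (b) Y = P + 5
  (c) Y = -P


Checking option (b) Y = P + 5:
  P = 3.819 -> Y = 8.819 ✓
  P = 3.676 -> Y = 8.676 ✓
  P = 3.216 -> Y = 8.216 ✓
All samples match this transformation.

(b) P + 5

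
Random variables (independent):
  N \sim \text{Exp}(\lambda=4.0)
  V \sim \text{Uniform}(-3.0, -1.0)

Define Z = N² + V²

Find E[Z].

E[Z] = E[N²] + E[V²]
E[N²] = Var(N) + E[N]² = 0.0625 + 0.0625 = 0.125
E[V²] = Var(V) + E[V]² = 0.33333333 + 4 = 4.3333333
E[Z] = 0.125 + 4.3333333 = 4.4583333

4.4583333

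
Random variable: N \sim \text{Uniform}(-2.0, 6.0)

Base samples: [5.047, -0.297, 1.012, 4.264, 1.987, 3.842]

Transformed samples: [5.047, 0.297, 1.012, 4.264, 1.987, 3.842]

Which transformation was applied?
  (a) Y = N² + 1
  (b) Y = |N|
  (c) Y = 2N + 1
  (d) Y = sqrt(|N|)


Checking option (b) Y = |N|:
  N = 5.047 -> Y = 5.047 ✓
  N = -0.297 -> Y = 0.297 ✓
  N = 1.012 -> Y = 1.012 ✓
All samples match this transformation.

(b) |N|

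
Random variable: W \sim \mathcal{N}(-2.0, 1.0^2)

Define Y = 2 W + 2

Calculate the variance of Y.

For Y = aW + b: Var(Y) = a² * Var(W)
Var(W) = 1.0^2 = 1
Var(Y) = 2² * 1 = 4 * 1 = 4

4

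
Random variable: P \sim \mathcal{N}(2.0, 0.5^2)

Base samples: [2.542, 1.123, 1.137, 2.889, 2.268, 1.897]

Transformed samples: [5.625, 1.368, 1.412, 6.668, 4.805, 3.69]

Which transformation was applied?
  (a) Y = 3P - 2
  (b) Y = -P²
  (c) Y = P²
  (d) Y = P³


Checking option (a) Y = 3P - 2:
  P = 2.542 -> Y = 5.625 ✓
  P = 1.123 -> Y = 1.368 ✓
  P = 1.137 -> Y = 1.412 ✓
All samples match this transformation.

(a) 3P - 2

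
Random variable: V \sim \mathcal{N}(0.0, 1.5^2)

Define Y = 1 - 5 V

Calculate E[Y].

For Y = -5V + 1:
E[Y] = -5 * E[V] + 1
E[V] = 0.0 = 0
E[Y] = -5 * 0 + 1 = 1

1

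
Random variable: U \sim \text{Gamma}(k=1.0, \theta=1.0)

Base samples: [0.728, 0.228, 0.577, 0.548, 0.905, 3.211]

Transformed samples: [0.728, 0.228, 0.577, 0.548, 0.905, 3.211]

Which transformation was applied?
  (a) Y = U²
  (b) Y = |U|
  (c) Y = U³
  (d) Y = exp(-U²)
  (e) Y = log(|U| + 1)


Checking option (b) Y = |U|:
  U = 0.728 -> Y = 0.728 ✓
  U = 0.228 -> Y = 0.228 ✓
  U = 0.577 -> Y = 0.577 ✓
All samples match this transformation.

(b) |U|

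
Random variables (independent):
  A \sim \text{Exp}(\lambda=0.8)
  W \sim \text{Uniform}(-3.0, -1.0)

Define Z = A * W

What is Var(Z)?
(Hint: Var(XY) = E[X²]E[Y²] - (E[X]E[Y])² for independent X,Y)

Var(XY) = E[X²]E[Y²] - (E[X]E[Y])²
E[A] = 1.25, Var(A) = 1.5625
E[W] = -2, Var(W) = 0.33333333
E[A²] = 1.5625 + 1.25² = 3.125
E[W²] = 0.33333333 + (-2)² = 4.3333333
Var(Z) = 3.125*4.3333333 - (1.25*(-2))²
= 13.541667 - 6.25 = 7.2916667

7.2916667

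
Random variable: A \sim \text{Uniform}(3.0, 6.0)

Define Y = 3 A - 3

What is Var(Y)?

For Y = aA + b: Var(Y) = a² * Var(A)
Var(A) = (6 - 3)^2/12 = 0.75
Var(Y) = 3² * 0.75 = 9 * 0.75 = 6.75

6.75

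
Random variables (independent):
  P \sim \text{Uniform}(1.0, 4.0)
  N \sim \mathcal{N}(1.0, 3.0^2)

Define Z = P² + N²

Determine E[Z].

E[Z] = E[P²] + E[N²]
E[P²] = Var(P) + E[P]² = 0.75 + 6.25 = 7
E[N²] = Var(N) + E[N]² = 9 + 1 = 10
E[Z] = 7 + 10 = 17

17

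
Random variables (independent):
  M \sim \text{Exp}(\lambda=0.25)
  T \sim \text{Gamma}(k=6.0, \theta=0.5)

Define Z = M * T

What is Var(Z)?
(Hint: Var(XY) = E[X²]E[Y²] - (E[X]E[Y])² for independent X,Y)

Var(XY) = E[X²]E[Y²] - (E[X]E[Y])²
E[M] = 4, Var(M) = 16
E[T] = 3, Var(T) = 1.5
E[M²] = 16 + 4² = 32
E[T²] = 1.5 + 3² = 10.5
Var(Z) = 32*10.5 - (4*3)²
= 336 - 144 = 192

192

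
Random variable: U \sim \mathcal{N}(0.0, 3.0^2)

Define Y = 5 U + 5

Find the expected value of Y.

For Y = 5U + 5:
E[Y] = 5 * E[U] + 5
E[U] = 0.0 = 0
E[Y] = 5 * 0 + 5 = 5

5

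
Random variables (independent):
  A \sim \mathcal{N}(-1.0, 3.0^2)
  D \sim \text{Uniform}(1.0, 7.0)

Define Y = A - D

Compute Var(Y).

For independent RVs: Var(aX + bY) = a²Var(X) + b²Var(Y)
Var(A) = 9
Var(D) = 3
Var(Y) = 1²*9 + (-1)²*3
= 1*9 + 1*3 = 12

12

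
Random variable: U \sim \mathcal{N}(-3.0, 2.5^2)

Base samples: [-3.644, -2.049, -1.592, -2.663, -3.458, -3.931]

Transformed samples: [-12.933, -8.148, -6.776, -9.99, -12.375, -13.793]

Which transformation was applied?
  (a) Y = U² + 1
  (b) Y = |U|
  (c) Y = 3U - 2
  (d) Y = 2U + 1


Checking option (c) Y = 3U - 2:
  U = -3.644 -> Y = -12.933 ✓
  U = -2.049 -> Y = -8.148 ✓
  U = -1.592 -> Y = -6.776 ✓
All samples match this transformation.

(c) 3U - 2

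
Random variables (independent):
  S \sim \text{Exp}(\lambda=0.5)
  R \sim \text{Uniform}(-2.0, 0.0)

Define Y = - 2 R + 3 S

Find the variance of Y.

For independent RVs: Var(aX + bY) = a²Var(X) + b²Var(Y)
Var(S) = 4
Var(R) = 0.33333333
Var(Y) = 3²*4 + (-2)²*0.33333333
= 9*4 + 4*0.33333333 = 37.333333

37.333333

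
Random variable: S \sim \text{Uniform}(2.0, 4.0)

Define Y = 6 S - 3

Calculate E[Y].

For Y = 6S - 3:
E[Y] = 6 * E[S] - 3
E[S] = (2 + 4)/2 = 3
E[Y] = 6 * 3 - 3 = 15

15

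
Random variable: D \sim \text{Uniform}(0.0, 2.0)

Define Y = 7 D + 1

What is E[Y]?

For Y = 7D + 1:
E[Y] = 7 * E[D] + 1
E[D] = (0 + 2)/2 = 1
E[Y] = 7 * 1 + 1 = 8

8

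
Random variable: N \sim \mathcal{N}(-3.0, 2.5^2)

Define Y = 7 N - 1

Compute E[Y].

For Y = 7N - 1:
E[Y] = 7 * E[N] - 1
E[N] = -3.0 = -3
E[Y] = 7 * (-3) - 1 = -22

-22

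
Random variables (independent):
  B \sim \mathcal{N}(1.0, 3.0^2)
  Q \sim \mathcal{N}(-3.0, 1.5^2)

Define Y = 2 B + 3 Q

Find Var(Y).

For independent RVs: Var(aX + bY) = a²Var(X) + b²Var(Y)
Var(B) = 9
Var(Q) = 2.25
Var(Y) = 2²*9 + 3²*2.25
= 4*9 + 9*2.25 = 56.25

56.25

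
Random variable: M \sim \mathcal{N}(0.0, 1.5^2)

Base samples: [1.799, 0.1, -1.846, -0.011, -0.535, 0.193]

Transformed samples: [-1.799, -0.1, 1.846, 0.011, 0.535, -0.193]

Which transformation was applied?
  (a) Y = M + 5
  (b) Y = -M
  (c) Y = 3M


Checking option (b) Y = -M:
  M = 1.799 -> Y = -1.799 ✓
  M = 0.1 -> Y = -0.1 ✓
  M = -1.846 -> Y = 1.846 ✓
All samples match this transformation.

(b) -M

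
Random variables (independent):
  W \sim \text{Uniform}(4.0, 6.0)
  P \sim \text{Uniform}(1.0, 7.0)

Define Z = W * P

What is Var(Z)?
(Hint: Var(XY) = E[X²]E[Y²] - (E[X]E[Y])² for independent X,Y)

Var(XY) = E[X²]E[Y²] - (E[X]E[Y])²
E[W] = 5, Var(W) = 0.33333333
E[P] = 4, Var(P) = 3
E[W²] = 0.33333333 + 5² = 25.333333
E[P²] = 3 + 4² = 19
Var(Z) = 25.333333*19 - (5*4)²
= 481.33333 - 400 = 81.333333

81.333333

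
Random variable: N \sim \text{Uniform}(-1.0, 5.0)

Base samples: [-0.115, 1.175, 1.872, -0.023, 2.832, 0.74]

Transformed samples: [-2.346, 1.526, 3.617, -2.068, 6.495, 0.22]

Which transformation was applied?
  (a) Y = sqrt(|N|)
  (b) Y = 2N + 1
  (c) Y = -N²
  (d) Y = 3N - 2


Checking option (d) Y = 3N - 2:
  N = -0.115 -> Y = -2.346 ✓
  N = 1.175 -> Y = 1.526 ✓
  N = 1.872 -> Y = 3.617 ✓
All samples match this transformation.

(d) 3N - 2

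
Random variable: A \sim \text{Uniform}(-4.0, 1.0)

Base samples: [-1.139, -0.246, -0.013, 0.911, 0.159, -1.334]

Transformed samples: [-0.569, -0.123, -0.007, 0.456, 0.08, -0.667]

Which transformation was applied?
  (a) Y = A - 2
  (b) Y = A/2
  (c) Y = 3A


Checking option (b) Y = A/2:
  A = -1.139 -> Y = -0.569 ✓
  A = -0.246 -> Y = -0.123 ✓
  A = -0.013 -> Y = -0.007 ✓
All samples match this transformation.

(b) A/2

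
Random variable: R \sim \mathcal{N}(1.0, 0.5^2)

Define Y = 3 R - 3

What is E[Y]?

For Y = 3R - 3:
E[Y] = 3 * E[R] - 3
E[R] = 1.0 = 1
E[Y] = 3 * 1 - 3 = 0

0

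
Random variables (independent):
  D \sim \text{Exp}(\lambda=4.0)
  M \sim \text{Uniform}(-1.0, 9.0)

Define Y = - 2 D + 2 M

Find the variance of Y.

For independent RVs: Var(aX + bY) = a²Var(X) + b²Var(Y)
Var(D) = 0.0625
Var(M) = 8.3333333
Var(Y) = (-2)²*0.0625 + 2²*8.3333333
= 4*0.0625 + 4*8.3333333 = 33.583333

33.583333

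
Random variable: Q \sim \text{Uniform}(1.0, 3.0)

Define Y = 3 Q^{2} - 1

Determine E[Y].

E[Y] = 3*E[Q²] - 1
E[Q] = 2
E[Q²] = Var(Q) + (E[Q])² = 0.33333333 + 4 = 4.3333333
E[Y] = 3*4.3333333 - 1 = 12

12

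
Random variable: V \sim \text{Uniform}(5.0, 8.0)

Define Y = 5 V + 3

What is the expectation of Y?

For Y = 5V + 3:
E[Y] = 5 * E[V] + 3
E[V] = (5 + 8)/2 = 6.5
E[Y] = 5 * 6.5 + 3 = 35.5

35.5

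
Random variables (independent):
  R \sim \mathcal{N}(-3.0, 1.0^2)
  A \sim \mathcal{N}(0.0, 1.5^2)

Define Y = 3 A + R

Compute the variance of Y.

For independent RVs: Var(aX + bY) = a²Var(X) + b²Var(Y)
Var(R) = 1
Var(A) = 2.25
Var(Y) = 1²*1 + 3²*2.25
= 1*1 + 9*2.25 = 21.25

21.25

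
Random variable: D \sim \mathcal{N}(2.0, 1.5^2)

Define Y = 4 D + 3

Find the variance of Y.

For Y = aD + b: Var(Y) = a² * Var(D)
Var(D) = 1.5^2 = 2.25
Var(Y) = 4² * 2.25 = 16 * 2.25 = 36

36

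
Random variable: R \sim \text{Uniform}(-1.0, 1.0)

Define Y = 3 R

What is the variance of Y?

For Y = aR + b: Var(Y) = a² * Var(R)
Var(R) = (1 + 1)^2/12 = 0.33333333
Var(Y) = 3² * 0.33333333 = 9 * 0.33333333 = 3

3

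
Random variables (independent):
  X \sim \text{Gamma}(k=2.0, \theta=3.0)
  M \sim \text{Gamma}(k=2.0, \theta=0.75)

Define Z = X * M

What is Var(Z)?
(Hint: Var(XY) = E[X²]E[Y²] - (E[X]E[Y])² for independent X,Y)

Var(XY) = E[X²]E[Y²] - (E[X]E[Y])²
E[X] = 6, Var(X) = 18
E[M] = 1.5, Var(M) = 1.125
E[X²] = 18 + 6² = 54
E[M²] = 1.125 + 1.5² = 3.375
Var(Z) = 54*3.375 - (6*1.5)²
= 182.25 - 81 = 101.25

101.25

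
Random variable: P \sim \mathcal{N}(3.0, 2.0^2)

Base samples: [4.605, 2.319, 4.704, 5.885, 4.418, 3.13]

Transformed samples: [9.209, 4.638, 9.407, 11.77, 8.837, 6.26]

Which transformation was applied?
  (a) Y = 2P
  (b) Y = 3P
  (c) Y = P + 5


Checking option (a) Y = 2P:
  P = 4.605 -> Y = 9.209 ✓
  P = 2.319 -> Y = 4.638 ✓
  P = 4.704 -> Y = 9.407 ✓
All samples match this transformation.

(a) 2P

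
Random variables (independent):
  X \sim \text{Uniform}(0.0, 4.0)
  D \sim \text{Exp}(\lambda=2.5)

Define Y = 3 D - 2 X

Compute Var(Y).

For independent RVs: Var(aX + bY) = a²Var(X) + b²Var(Y)
Var(X) = 1.3333333
Var(D) = 0.16
Var(Y) = (-2)²*1.3333333 + 3²*0.16
= 4*1.3333333 + 9*0.16 = 6.7733333

6.7733333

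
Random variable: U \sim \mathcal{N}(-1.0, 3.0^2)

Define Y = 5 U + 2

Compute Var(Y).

For Y = aU + b: Var(Y) = a² * Var(U)
Var(U) = 3.0^2 = 9
Var(Y) = 5² * 9 = 25 * 9 = 225

225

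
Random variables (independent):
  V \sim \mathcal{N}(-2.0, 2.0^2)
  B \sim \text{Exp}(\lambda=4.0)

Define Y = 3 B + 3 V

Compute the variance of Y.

For independent RVs: Var(aX + bY) = a²Var(X) + b²Var(Y)
Var(V) = 4
Var(B) = 0.0625
Var(Y) = 3²*4 + 3²*0.0625
= 9*4 + 9*0.0625 = 36.5625

36.5625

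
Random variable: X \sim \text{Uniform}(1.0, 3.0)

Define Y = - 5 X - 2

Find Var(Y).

For Y = aX + b: Var(Y) = a² * Var(X)
Var(X) = (3 - 1)^2/12 = 0.33333333
Var(Y) = (-5)² * 0.33333333 = 25 * 0.33333333 = 8.3333333

8.3333333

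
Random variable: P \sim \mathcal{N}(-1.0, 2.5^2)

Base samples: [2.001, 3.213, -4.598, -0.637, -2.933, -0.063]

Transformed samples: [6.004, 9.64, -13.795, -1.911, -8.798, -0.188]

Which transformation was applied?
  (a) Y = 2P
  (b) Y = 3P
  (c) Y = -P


Checking option (b) Y = 3P:
  P = 2.001 -> Y = 6.004 ✓
  P = 3.213 -> Y = 9.64 ✓
  P = -4.598 -> Y = -13.795 ✓
All samples match this transformation.

(b) 3P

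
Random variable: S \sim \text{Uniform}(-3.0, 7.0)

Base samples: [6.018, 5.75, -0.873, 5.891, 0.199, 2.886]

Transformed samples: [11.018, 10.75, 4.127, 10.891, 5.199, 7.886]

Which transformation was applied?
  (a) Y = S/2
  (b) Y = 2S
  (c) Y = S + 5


Checking option (c) Y = S + 5:
  S = 6.018 -> Y = 11.018 ✓
  S = 5.75 -> Y = 10.75 ✓
  S = -0.873 -> Y = 4.127 ✓
All samples match this transformation.

(c) S + 5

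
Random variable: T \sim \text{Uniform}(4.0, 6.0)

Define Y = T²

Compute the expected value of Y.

E[T²] = Var(T) + (E[T])² = 0.33333333 + 25 = 25.333333

25.333333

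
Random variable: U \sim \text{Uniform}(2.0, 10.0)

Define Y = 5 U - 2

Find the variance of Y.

For Y = aU + b: Var(Y) = a² * Var(U)
Var(U) = (10 - 2)^2/12 = 5.3333333
Var(Y) = 5² * 5.3333333 = 25 * 5.3333333 = 133.33333

133.33333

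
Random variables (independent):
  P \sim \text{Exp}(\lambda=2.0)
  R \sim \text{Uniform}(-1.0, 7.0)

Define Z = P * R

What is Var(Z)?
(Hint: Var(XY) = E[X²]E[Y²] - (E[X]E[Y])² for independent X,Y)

Var(XY) = E[X²]E[Y²] - (E[X]E[Y])²
E[P] = 0.5, Var(P) = 0.25
E[R] = 3, Var(R) = 5.3333333
E[P²] = 0.25 + 0.5² = 0.5
E[R²] = 5.3333333 + 3² = 14.333333
Var(Z) = 0.5*14.333333 - (0.5*3)²
= 7.1666667 - 2.25 = 4.9166667

4.9166667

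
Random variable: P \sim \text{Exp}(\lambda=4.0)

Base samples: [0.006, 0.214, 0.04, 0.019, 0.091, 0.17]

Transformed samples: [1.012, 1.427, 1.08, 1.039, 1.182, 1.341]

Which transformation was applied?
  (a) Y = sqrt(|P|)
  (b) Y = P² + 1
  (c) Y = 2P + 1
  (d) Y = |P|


Checking option (c) Y = 2P + 1:
  P = 0.006 -> Y = 1.012 ✓
  P = 0.214 -> Y = 1.427 ✓
  P = 0.04 -> Y = 1.08 ✓
All samples match this transformation.

(c) 2P + 1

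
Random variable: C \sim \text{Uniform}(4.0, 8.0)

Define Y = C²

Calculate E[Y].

Using E[X²] = Var(X) + (E[X])²:
E[C] = 6
Var(C) = (8 - 4)^2/12 = 1.3333333
E[C²] = 1.3333333 + 6² = 1.3333333 + 36 = 37.333333

37.333333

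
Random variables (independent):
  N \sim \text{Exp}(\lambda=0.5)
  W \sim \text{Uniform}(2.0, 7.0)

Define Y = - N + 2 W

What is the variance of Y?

For independent RVs: Var(aX + bY) = a²Var(X) + b²Var(Y)
Var(N) = 4
Var(W) = 2.0833333
Var(Y) = (-1)²*4 + 2²*2.0833333
= 1*4 + 4*2.0833333 = 12.333333

12.333333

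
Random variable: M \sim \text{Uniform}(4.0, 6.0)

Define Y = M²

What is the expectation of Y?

Using E[X²] = Var(X) + (E[X])²:
E[M] = 5
Var(M) = (6 - 4)^2/12 = 0.33333333
E[M²] = 0.33333333 + 5² = 0.33333333 + 25 = 25.333333

25.333333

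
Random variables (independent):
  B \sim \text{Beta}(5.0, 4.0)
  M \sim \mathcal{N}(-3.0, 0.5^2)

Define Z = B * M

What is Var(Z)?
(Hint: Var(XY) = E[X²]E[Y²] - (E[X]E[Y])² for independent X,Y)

Var(XY) = E[X²]E[Y²] - (E[X]E[Y])²
E[B] = 0.55555556, Var(B) = 0.024691358
E[M] = -3, Var(M) = 0.25
E[B²] = 0.024691358 + 0.55555556² = 0.33333333
E[M²] = 0.25 + (-3)² = 9.25
Var(Z) = 0.33333333*9.25 - (0.55555556*(-3))²
= 3.0833333 - 2.7777778 = 0.30555556

0.30555556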